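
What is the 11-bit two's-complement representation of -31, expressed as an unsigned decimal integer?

2017

31 in 11 bits: 00000011111
Invert: 11111100000
Add 1:  11111100001 = 2017
(Check: 2^11 - 31 = 2048 - 31 = 2017.)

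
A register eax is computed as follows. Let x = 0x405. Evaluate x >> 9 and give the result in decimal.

2

0x405 = 10000000101
shift right by 9 → 00000000010 = 2
(equivalently, floor(1029 / 512))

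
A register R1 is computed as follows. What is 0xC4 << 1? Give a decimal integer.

392

0xC4 = 011000100
shift left by 1 → 110001000 = 392
(equivalently, 196 × 2^1 = 196 × 2)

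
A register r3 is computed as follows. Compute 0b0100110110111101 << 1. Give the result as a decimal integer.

x = 0100110110111101
shift left by 1 → 1001101101111010 = 39802
(equivalently, 19901 × 2^1 = 19901 × 2)

39802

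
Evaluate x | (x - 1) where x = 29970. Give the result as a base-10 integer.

29971

x = 111010100010010 = 29970
x - 1 = 111010100010001
OR    = 111010100010011 = 29971
(x | (x - 1) sets all bits below the lowest set bit.)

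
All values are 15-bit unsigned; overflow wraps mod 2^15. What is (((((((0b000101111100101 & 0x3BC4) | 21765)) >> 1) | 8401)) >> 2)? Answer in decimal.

0b000101111100101 = 000101111100101
0x3BC4 = 011101111000100
→ & → 000101111000100 = 3012
21765 = 101010100000101
→ | → 101111111000101 = 24517
→ >> 1 → 010111111100010 = 12258
8401 = 010000011010001
→ | → 010111111110011 = 12275
→ >> 2 → 000101111111100 = 3068

3068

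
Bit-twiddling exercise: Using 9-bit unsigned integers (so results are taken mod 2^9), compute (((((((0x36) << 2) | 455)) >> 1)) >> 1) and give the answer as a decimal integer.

0x36 = 000110110
→ << 2 (mod 2^9) → 011011000 = 216
455 = 111000111
→ | → 111011111 = 479
→ >> 1 → 011101111 = 239
→ >> 1 → 001110111 = 119

119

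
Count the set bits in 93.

5

93 = 1011101
Count the 1s: 1 + 1 + 1 + 1 + 1 = 5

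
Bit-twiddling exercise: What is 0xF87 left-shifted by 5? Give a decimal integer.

0xF87 = 00000111110000111
shift left by 5 → 11111000011100000 = 127200
(equivalently, 3975 × 2^5 = 3975 × 32)

127200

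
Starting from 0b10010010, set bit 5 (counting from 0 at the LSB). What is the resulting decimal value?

178

x = 10010010
bit 5 is currently 0; set it via x | (1 << 5) = x | 32
→ 10110010 = 178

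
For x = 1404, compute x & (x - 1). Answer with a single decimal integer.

1400

x = 10101111100 = 1404
x - 1 = 10101111011
AND   = 10101111000 = 1400
(x & (x - 1) clears the lowest set bit of x.)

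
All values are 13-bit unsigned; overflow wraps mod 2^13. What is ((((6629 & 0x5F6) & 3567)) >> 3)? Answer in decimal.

60

6629 = 1100111100101
0x5F6 = 0010111110110
→ & → 0000111100100 = 484
3567 = 0110111101111
→ & → 0000111100100 = 484
→ >> 3 → 0000000111100 = 60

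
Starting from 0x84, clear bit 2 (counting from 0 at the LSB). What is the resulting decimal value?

x = 10000100
bit 2 is currently 1; clear it via x & ~(1 << 2) = x & ~4
→ 10000000 = 128

128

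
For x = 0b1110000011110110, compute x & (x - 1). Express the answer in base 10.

x = 1110000011110110 = 57590
x - 1 = 1110000011110101
AND   = 1110000011110100 = 57588
(x & (x - 1) clears the lowest set bit of x.)

57588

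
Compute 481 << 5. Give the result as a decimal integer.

481 = 00000111100001
shift left by 5 → 11110000100000 = 15392
(equivalently, 481 × 2^5 = 481 × 32)

15392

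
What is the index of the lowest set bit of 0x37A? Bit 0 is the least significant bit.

1

0x37A = 1101111010
Trailing zeros: 1, so the lowest set bit is bit 1 (value 2).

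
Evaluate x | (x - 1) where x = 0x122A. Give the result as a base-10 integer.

4651

x = 1001000101010 = 4650
x - 1 = 1001000101001
OR    = 1001000101011 = 4651
(x | (x - 1) sets all bits below the lowest set bit.)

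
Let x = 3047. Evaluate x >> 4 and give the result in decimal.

190

3047 = 101111100111
shift right by 4 → 000010111110 = 190
(equivalently, floor(3047 / 16))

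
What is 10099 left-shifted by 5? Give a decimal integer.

10099 = 0000010011101110011
shift left by 5 → 1001110111001100000 = 323168
(equivalently, 10099 × 2^5 = 10099 × 32)

323168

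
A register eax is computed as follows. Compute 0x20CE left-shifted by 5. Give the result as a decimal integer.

268736

0x20CE = 0000010000011001110
shift left by 5 → 1000001100111000000 = 268736
(equivalently, 8398 × 2^5 = 8398 × 32)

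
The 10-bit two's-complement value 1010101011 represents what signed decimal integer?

-341

pattern = 1010101011 (MSB is 1 ⇒ negative)
Invert: 0101010100, add 1 → 0101010101 = 341, so the value is -341.
(Equivalently: 683 - 2^10 = 683 - 1024 = -341.)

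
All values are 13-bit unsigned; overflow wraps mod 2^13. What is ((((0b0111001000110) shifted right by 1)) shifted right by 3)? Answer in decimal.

0b0111001000110 = 0111001000110
→ shifted right by 1 → 0011100100011 = 1827
→ shifted right by 3 → 0000011100100 = 228

228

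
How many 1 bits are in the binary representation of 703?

8

703 = 1010111111
Count the 1s: 1 + 1 + 1 + 1 + 1 + 1 + 1 + 1 = 8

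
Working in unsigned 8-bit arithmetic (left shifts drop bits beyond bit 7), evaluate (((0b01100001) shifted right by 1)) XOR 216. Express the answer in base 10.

0b01100001 = 01100001
→ shifted right by 1 → 00110000 = 48
216 = 11011000
→ XOR → 11101000 = 232

232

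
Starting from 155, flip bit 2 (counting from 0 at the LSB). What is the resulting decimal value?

x = 00010011011
bit 2 is currently 0; toggle it via x ^ (1 << 2) = x ^ 4
→ 00010011111 = 159

159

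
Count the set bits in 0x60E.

5

0x60E = 11000001110
Count the 1s: 1 + 1 + 1 + 1 + 1 = 5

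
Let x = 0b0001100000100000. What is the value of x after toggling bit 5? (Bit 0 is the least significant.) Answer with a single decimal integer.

x = 0001100000100000
bit 5 is currently 1; toggle it via x ^ (1 << 5) = x ^ 32
→ 0001100000000000 = 6144

6144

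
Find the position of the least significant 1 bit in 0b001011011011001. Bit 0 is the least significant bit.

0

0b001011011011001 = 1011011011001
Trailing zeros: 0, so the lowest set bit is bit 0 (value 1).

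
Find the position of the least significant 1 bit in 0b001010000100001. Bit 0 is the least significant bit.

0

0b001010000100001 = 1010000100001
Trailing zeros: 0, so the lowest set bit is bit 0 (value 1).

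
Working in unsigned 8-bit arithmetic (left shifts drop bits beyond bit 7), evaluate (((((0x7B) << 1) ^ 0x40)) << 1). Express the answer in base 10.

0x7B = 01111011
→ << 1 (mod 2^8) → 11110110 = 246
0x40 = 01000000
→ ^ → 10110110 = 182
→ << 1 (mod 2^8) → 01101100 = 108

108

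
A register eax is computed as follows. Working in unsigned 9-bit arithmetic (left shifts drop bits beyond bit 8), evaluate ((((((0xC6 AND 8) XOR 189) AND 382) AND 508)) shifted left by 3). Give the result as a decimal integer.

0xC6 = 011000110
8 = 000001000
→ AND → 000000000 = 0
189 = 010111101
→ XOR → 010111101 = 189
382 = 101111110
→ AND → 000111100 = 60
508 = 111111100
→ AND → 000111100 = 60
→ shifted left by 3 (mod 2^9) → 111100000 = 480

480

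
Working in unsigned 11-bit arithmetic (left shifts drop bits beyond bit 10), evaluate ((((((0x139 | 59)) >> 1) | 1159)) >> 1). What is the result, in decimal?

591

0x139 = 00100111001
59 = 00000111011
→ | → 00100111011 = 315
→ >> 1 → 00010011101 = 157
1159 = 10010000111
→ | → 10010011111 = 1183
→ >> 1 → 01001001111 = 591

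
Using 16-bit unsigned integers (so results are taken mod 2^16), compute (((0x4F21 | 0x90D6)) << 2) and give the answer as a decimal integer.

0x4F21 = 0100111100100001
0x90D6 = 1001000011010110
→ | → 1101111111110111 = 57335
→ << 2 (mod 2^16) → 0111111111011100 = 32732

32732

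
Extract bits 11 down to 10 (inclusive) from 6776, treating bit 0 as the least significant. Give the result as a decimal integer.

2

v = 1101001111000
Shift right by 10: 110
Mask low 2 bits: 10 = 2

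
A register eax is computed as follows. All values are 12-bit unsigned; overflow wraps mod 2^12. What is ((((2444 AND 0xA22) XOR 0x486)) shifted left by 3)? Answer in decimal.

1072

2444 = 100110001100
0xA22 = 101000100010
→ AND → 100000000000 = 2048
0x486 = 010010000110
→ XOR → 110010000110 = 3206
→ shifted left by 3 (mod 2^12) → 010000110000 = 1072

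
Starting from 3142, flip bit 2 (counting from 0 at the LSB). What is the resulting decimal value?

3138

x = 110001000110
bit 2 is currently 1; toggle it via x ^ (1 << 2) = x ^ 4
→ 110001000010 = 3138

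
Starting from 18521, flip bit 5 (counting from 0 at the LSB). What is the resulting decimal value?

18553

x = 100100001011001
bit 5 is currently 0; toggle it via x ^ (1 << 5) = x ^ 32
→ 100100001111001 = 18553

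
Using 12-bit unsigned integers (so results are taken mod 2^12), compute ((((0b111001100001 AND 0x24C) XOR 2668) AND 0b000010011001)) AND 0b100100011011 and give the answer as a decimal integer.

0b111001100001 = 111001100001
0x24C = 001001001100
→ AND → 001001000000 = 576
2668 = 101001101100
→ XOR → 100000101100 = 2092
0b000010011001 = 000010011001
→ AND → 000000001000 = 8
0b100100011011 = 100100011011
→ AND → 000000001000 = 8

8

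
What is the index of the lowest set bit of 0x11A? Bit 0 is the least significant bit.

0x11A = 100011010
Trailing zeros: 1, so the lowest set bit is bit 1 (value 2).

1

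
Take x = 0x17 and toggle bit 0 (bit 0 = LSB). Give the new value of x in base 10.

22

x = 0000010111
bit 0 is currently 1; toggle it via x ^ (1 << 0) = x ^ 1
→ 0000010110 = 22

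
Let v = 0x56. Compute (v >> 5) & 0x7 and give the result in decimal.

2

v = 001010110
Shift right by 5: 0010
Mask low 3 bits: 010 = 2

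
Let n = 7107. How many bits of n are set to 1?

7107 = 1101111000011
Count the 1s: 1 + 1 + 1 + 1 + 1 + 1 + 1 + 1 = 8

8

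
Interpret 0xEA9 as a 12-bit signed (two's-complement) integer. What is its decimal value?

pattern = 111010101001 (MSB is 1 ⇒ negative)
Invert: 000101010110, add 1 → 000101010111 = 343, so the value is -343.
(Equivalently: 3753 - 2^12 = 3753 - 4096 = -343.)

-343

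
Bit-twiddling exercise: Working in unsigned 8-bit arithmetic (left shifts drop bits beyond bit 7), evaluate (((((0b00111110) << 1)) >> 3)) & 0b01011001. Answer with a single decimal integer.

9

0b00111110 = 00111110
→ << 1 (mod 2^8) → 01111100 = 124
→ >> 3 → 00001111 = 15
0b01011001 = 01011001
→ & → 00001001 = 9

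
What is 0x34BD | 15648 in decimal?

15805

0x34BD = 11010010111101
15648 = 11110100100000
 OR → 11110110111101 = 15805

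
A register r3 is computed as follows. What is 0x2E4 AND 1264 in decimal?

224

0x2E4 = 01011100100
1264 = 10011110000
AND → 00011100000 = 224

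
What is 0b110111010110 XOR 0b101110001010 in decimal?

a = 110111010110
b = 101110001010
XOR → 011001011100 = 1628

1628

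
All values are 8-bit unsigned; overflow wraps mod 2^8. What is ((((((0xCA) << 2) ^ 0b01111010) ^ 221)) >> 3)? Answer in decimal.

0xCA = 11001010
→ << 2 (mod 2^8) → 00101000 = 40
0b01111010 = 01111010
→ ^ → 01010010 = 82
221 = 11011101
→ ^ → 10001111 = 143
→ >> 3 → 00010001 = 17

17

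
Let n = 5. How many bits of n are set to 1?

2

5 = 101
Count the 1s: 1 + 1 = 2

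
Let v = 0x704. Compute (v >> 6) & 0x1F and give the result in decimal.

v = 11100000100
Shift right by 6: 11100
Mask low 5 bits: 11100 = 28

28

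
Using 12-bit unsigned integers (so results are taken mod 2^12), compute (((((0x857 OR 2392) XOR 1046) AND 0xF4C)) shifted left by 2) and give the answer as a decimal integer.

0x857 = 100001010111
2392 = 100101011000
→ OR → 100101011111 = 2399
1046 = 010000010110
→ XOR → 110101001001 = 3401
0xF4C = 111101001100
→ AND → 110101001000 = 3400
→ shifted left by 2 (mod 2^12) → 010100100000 = 1312

1312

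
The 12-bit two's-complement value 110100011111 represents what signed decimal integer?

pattern = 110100011111 (MSB is 1 ⇒ negative)
Invert: 001011100000, add 1 → 001011100001 = 737, so the value is -737.
(Equivalently: 3359 - 2^12 = 3359 - 4096 = -737.)

-737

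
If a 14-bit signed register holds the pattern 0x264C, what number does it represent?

pattern = 10011001001100 (MSB is 1 ⇒ negative)
Invert: 01100110110011, add 1 → 01100110110100 = 6580, so the value is -6580.
(Equivalently: 9804 - 2^14 = 9804 - 16384 = -6580.)

-6580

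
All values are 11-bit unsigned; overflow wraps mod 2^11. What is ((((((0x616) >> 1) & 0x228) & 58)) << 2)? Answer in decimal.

0x616 = 11000010110
→ >> 1 → 01100001011 = 779
0x228 = 01000101000
→ & → 01000001000 = 520
58 = 00000111010
→ & → 00000001000 = 8
→ << 2 (mod 2^11) → 00000100000 = 32

32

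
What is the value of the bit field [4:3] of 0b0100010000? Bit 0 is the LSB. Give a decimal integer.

v = 0100010000
Shift right by 3: 0100010
Mask low 2 bits: 10 = 2

2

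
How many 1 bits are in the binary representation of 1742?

1742 = 11011001110
Count the 1s: 1 + 1 + 1 + 1 + 1 + 1 + 1 = 7

7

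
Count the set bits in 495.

495 = 111101111
Count the 1s: 1 + 1 + 1 + 1 + 1 + 1 + 1 + 1 = 8

8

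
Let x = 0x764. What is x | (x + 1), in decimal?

1893

x = 11101100100 = 1892
x + 1 = 11101100101
OR    = 11101100101 = 1893
(x | (x + 1) sets the lowest cleared bit.)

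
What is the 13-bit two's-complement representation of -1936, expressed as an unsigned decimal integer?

1936 in 13 bits: 0011110010000
Invert: 1100001101111
Add 1:  1100001110000 = 6256
(Check: 2^13 - 1936 = 8192 - 1936 = 6256.)

6256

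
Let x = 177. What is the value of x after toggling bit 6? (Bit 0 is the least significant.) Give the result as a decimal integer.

x = 0010110001
bit 6 is currently 0; toggle it via x ^ (1 << 6) = x ^ 64
→ 0011110001 = 241

241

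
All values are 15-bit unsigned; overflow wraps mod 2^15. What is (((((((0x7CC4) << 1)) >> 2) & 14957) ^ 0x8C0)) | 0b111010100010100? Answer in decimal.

30644

0x7CC4 = 111110011000100
→ << 1 (mod 2^15) → 111100110001000 = 31112
→ >> 2 → 001111001100010 = 7778
14957 = 011101001101101
→ & → 001101001100000 = 6752
0x8C0 = 000100011000000
→ ^ → 001001010100000 = 4768
0b111010100010100 = 111010100010100
→ | → 111011110110100 = 30644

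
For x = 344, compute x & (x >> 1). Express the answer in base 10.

8

x = 101011000 = 344
x>>1 = 010101100
AND  = 000001000 = 8
(x & (x >> 1) has a 1 wherever x has two consecutive 1 bits.)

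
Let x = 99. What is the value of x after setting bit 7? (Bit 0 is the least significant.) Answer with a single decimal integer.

227

x = 00000001100011
bit 7 is currently 0; set it via x | (1 << 7) = x | 128
→ 00000011100011 = 227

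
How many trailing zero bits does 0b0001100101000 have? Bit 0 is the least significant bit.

3

0b0001100101000 = 1100101000
Trailing zeros: 3, so the lowest set bit is bit 3 (value 8).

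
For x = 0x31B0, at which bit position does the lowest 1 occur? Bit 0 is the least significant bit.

4

0x31B0 = 11000110110000
Trailing zeros: 4, so the lowest set bit is bit 4 (value 16).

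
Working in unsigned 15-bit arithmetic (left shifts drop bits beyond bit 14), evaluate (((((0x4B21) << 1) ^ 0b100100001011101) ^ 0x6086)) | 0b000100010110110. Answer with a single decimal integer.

16063

0x4B21 = 100101100100001
→ << 1 (mod 2^15) → 001011001000010 = 5698
0b100100001011101 = 100100001011101
→ ^ → 101111000011111 = 24095
0x6086 = 110000010000110
→ ^ → 011111010011001 = 16025
0b000100010110110 = 000100010110110
→ | → 011111010111111 = 16063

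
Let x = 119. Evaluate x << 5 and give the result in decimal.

3808

119 = 000001110111
shift left by 5 → 111011100000 = 3808
(equivalently, 119 × 2^5 = 119 × 32)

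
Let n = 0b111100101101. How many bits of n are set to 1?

n = 111100101101
Count the 1s: 1 + 1 + 1 + 1 + 1 + 1 + 1 + 1 = 8

8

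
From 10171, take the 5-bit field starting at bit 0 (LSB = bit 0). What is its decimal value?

27

v = 010011110111011
Shift right by 0: 010011110111011
Mask low 5 bits: 11011 = 27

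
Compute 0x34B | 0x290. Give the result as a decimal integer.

0x34B = 1101001011
0x290 = 1010010000
 OR → 1111011011 = 987

987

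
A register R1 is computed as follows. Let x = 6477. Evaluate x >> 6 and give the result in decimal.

101

6477 = 1100101001101
shift right by 6 → 0000001100101 = 101
(equivalently, floor(6477 / 64))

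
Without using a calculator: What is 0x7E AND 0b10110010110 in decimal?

0x7E = 00001111110
b = 10110010110
AND → 00000010110 = 22

22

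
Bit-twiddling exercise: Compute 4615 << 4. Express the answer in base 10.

73840

4615 = 00001001000000111
shift left by 4 → 10010000001110000 = 73840
(equivalently, 4615 × 2^4 = 4615 × 16)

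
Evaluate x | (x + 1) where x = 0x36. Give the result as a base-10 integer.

x = 110110 = 54
x + 1 = 110111
OR    = 110111 = 55
(x | (x + 1) sets the lowest cleared bit.)

55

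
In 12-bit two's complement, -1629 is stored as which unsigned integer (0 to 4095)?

2467

1629 in 12 bits: 011001011101
Invert: 100110100010
Add 1:  100110100011 = 2467
(Check: 2^12 - 1629 = 4096 - 1629 = 2467.)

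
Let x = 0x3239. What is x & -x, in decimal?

1

x = 11001000111001 = 12857
-x (two's complement) = …00110111000111
AND   = 00000000000001 = 1
(x & -x isolates the lowest set bit of x.)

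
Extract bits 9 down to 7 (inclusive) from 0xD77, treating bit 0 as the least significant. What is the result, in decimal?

2

v = 000110101110111
Shift right by 7: 00011010
Mask low 3 bits: 010 = 2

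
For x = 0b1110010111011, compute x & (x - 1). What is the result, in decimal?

7354

x = 1110010111011 = 7355
x - 1 = 1110010111010
AND   = 1110010111010 = 7354
(x & (x - 1) clears the lowest set bit of x.)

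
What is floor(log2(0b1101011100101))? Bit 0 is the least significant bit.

12

0b1101011100101 = 1101011100101
The topmost 1 is at position 12 (since 2^12 = 4096 ≤ 6885 < 8192).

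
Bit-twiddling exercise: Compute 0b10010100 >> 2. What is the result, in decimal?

37

x = 10010100
shift right by 2 → 00100101 = 37
(equivalently, floor(148 / 4))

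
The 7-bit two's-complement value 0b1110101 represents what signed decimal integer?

pattern = 1110101 (MSB is 1 ⇒ negative)
Invert: 0001010, add 1 → 0001011 = 11, so the value is -11.
(Equivalently: 117 - 2^7 = 117 - 128 = -11.)

-11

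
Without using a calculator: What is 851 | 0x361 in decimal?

851 = 1101010011
0x361 = 1101100001
 OR → 1101110011 = 883

883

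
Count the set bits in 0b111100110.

6

n = 111100110
Count the 1s: 1 + 1 + 1 + 1 + 1 + 1 = 6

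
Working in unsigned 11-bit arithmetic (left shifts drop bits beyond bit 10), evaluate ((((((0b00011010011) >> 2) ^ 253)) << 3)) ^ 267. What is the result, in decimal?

1859

0b00011010011 = 00011010011
→ >> 2 → 00000110100 = 52
253 = 00011111101
→ ^ → 00011001001 = 201
→ << 3 (mod 2^11) → 11001001000 = 1608
267 = 00100001011
→ ^ → 11101000011 = 1859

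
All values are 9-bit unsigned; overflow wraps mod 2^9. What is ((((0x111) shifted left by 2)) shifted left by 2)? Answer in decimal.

0x111 = 100010001
→ shifted left by 2 (mod 2^9) → 001000100 = 68
→ shifted left by 2 (mod 2^9) → 100010000 = 272

272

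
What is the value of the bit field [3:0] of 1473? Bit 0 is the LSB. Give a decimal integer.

1

v = 10111000001
Shift right by 0: 10111000001
Mask low 4 bits: 0001 = 1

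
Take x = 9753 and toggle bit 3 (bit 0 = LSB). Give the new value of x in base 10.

x = 10011000011001
bit 3 is currently 1; toggle it via x ^ (1 << 3) = x ^ 8
→ 10011000010001 = 9745

9745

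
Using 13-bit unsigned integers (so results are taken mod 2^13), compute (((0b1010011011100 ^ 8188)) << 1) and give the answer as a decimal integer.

0b1010011011100 = 1010011011100
8188 = 1111111111100
→ ^ → 0101100100000 = 2848
→ << 1 (mod 2^13) → 1011001000000 = 5696

5696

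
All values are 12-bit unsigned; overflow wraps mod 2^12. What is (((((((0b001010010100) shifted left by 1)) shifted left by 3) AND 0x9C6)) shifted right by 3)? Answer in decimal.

0b001010010100 = 001010010100
→ shifted left by 1 (mod 2^12) → 010100101000 = 1320
→ shifted left by 3 (mod 2^12) → 100101000000 = 2368
0x9C6 = 100111000110
→ AND → 100101000000 = 2368
→ shifted right by 3 → 000100101000 = 296

296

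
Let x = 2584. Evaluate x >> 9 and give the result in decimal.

2584 = 101000011000
shift right by 9 → 000000000101 = 5
(equivalently, floor(2584 / 512))

5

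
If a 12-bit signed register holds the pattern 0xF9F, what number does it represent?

pattern = 111110011111 (MSB is 1 ⇒ negative)
Invert: 000001100000, add 1 → 000001100001 = 97, so the value is -97.
(Equivalently: 3999 - 2^12 = 3999 - 4096 = -97.)

-97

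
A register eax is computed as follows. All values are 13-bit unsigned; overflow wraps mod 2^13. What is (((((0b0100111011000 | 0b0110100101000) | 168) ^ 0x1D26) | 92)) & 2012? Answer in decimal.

220

0b0100111011000 = 0100111011000
0b0110100101000 = 0110100101000
→ | → 0110111111000 = 3576
168 = 0000010101000
→ | → 0110111111000 = 3576
0x1D26 = 1110100100110
→ ^ → 1000011011110 = 4318
92 = 0000001011100
→ | → 1000011011110 = 4318
2012 = 0011111011100
→ & → 0000011011100 = 220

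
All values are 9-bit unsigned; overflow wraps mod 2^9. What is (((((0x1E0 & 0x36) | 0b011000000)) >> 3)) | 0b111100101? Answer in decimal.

0x1E0 = 111100000
0x36 = 000110110
→ & → 000100000 = 32
0b011000000 = 011000000
→ | → 011100000 = 224
→ >> 3 → 000011100 = 28
0b111100101 = 111100101
→ | → 111111101 = 509

509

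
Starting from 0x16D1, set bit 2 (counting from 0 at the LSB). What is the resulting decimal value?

5845

x = 01011011010001
bit 2 is currently 0; set it via x | (1 << 2) = x | 4
→ 01011011010101 = 5845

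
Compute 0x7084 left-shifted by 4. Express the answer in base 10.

0x7084 = 0000111000010000100
shift left by 4 → 1110000100001000000 = 460864
(equivalently, 28804 × 2^4 = 28804 × 16)

460864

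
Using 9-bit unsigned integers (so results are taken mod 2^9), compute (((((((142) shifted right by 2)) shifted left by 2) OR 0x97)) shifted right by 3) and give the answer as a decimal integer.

142 = 010001110
→ shifted right by 2 → 000100011 = 35
→ shifted left by 2 (mod 2^9) → 010001100 = 140
0x97 = 010010111
→ OR → 010011111 = 159
→ shifted right by 3 → 000010011 = 19

19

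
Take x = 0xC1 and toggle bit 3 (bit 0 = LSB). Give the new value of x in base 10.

201

x = 0011000001
bit 3 is currently 0; toggle it via x ^ (1 << 3) = x ^ 8
→ 0011001001 = 201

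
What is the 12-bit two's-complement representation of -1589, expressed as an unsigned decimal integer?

2507

1589 in 12 bits: 011000110101
Invert: 100111001010
Add 1:  100111001011 = 2507
(Check: 2^12 - 1589 = 4096 - 1589 = 2507.)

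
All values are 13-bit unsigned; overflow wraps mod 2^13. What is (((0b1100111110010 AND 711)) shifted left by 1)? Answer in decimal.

0b1100111110010 = 1100111110010
711 = 0001011000111
→ AND → 0000011000010 = 194
→ shifted left by 1 (mod 2^13) → 0000110000100 = 388

388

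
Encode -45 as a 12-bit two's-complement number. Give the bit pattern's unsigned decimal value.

4051

45 in 12 bits: 000000101101
Invert: 111111010010
Add 1:  111111010011 = 4051
(Check: 2^12 - 45 = 4096 - 45 = 4051.)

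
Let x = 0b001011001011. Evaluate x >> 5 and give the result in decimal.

x = 1011001011
shift right by 5 → 0000010110 = 22
(equivalently, floor(715 / 32))

22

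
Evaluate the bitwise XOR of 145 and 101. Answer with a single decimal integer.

145 = 10010001
101 = 01100101
XOR → 11110100 = 244

244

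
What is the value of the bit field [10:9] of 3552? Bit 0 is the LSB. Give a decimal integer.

v = 110111100000
Shift right by 9: 110
Mask low 2 bits: 10 = 2

2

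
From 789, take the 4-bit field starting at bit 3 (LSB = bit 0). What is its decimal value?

2

v = 1100010101
Shift right by 3: 1100010
Mask low 4 bits: 0010 = 2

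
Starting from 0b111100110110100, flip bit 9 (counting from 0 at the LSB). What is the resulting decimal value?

31668

x = 111100110110100
bit 9 is currently 0; toggle it via x ^ (1 << 9) = x ^ 512
→ 111101110110100 = 31668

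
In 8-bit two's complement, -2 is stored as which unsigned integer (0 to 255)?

2 in 8 bits: 00000010
Invert: 11111101
Add 1:  11111110 = 254
(Check: 2^8 - 2 = 256 - 2 = 254.)

254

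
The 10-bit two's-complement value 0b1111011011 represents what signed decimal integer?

-37

pattern = 1111011011 (MSB is 1 ⇒ negative)
Invert: 0000100100, add 1 → 0000100101 = 37, so the value is -37.
(Equivalently: 987 - 2^10 = 987 - 1024 = -37.)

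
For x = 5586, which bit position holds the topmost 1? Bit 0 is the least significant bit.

12

5586 = 1010111010010
The topmost 1 is at position 12 (since 2^12 = 4096 ≤ 5586 < 8192).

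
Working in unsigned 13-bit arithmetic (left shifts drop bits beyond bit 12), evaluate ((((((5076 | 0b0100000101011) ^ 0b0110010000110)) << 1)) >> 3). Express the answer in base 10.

478

5076 = 1001111010100
0b0100000101011 = 0100000101011
→ | → 1101111111111 = 7167
0b0110010000110 = 0110010000110
→ ^ → 1011101111001 = 6009
→ << 1 (mod 2^13) → 0111011110010 = 3826
→ >> 3 → 0000111011110 = 478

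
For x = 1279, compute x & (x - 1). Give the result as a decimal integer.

x = 10011111111 = 1279
x - 1 = 10011111110
AND   = 10011111110 = 1278
(x & (x - 1) clears the lowest set bit of x.)

1278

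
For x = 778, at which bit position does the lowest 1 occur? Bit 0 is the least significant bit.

778 = 1100001010
Trailing zeros: 1, so the lowest set bit is bit 1 (value 2).

1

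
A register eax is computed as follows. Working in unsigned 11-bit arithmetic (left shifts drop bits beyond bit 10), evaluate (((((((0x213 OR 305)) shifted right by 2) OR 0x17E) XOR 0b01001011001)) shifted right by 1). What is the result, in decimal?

0x213 = 01000010011
305 = 00100110001
→ OR → 01100110011 = 819
→ shifted right by 2 → 00011001100 = 204
0x17E = 00101111110
→ OR → 00111111110 = 510
0b01001011001 = 01001011001
→ XOR → 01110100111 = 935
→ shifted right by 1 → 00111010011 = 467

467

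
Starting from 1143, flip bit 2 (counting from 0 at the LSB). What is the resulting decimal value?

x = 0010001110111
bit 2 is currently 1; toggle it via x ^ (1 << 2) = x ^ 4
→ 0010001110011 = 1139

1139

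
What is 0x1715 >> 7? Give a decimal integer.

46

0x1715 = 1011100010101
shift right by 7 → 0000000101110 = 46
(equivalently, floor(5909 / 128))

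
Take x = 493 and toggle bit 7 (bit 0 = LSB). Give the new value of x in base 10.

x = 111101101
bit 7 is currently 1; toggle it via x ^ (1 << 7) = x ^ 128
→ 101101101 = 365

365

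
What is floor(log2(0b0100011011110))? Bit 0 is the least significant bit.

0b0100011011110 = 100011011110
The topmost 1 is at position 11 (since 2^11 = 2048 ≤ 2270 < 4096).

11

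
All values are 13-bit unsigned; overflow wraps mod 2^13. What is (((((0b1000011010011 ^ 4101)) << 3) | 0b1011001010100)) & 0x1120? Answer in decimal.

0b1000011010011 = 1000011010011
4101 = 1000000000101
→ ^ → 0000011010110 = 214
→ << 3 (mod 2^13) → 0011010110000 = 1712
0b1011001010100 = 1011001010100
→ | → 1011011110100 = 5876
0x1120 = 1000100100000
→ & → 1000000100000 = 4128

4128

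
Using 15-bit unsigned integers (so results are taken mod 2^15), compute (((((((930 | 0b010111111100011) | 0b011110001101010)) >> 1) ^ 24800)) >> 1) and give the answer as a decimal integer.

16266

930 = 000001110100010
0b010111111100011 = 010111111100011
→ | → 010111111100011 = 12259
0b011110001101010 = 011110001101010
→ | → 011111111101011 = 16363
→ >> 1 → 001111111110101 = 8181
24800 = 110000011100000
→ ^ → 111111100010101 = 32533
→ >> 1 → 011111110001010 = 16266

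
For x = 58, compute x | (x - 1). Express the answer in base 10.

x = 111010 = 58
x - 1 = 111001
OR    = 111011 = 59
(x | (x - 1) sets all bits below the lowest set bit.)

59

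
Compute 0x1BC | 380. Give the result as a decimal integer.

508

0x1BC = 110111100
380 = 101111100
 OR → 111111100 = 508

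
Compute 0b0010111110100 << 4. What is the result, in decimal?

24384

x = 000010111110100
shift left by 4 → 101111101000000 = 24384
(equivalently, 1524 × 2^4 = 1524 × 16)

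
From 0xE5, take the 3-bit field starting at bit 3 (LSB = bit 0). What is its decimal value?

4

v = 0000011100101
Shift right by 3: 0000011100
Mask low 3 bits: 100 = 4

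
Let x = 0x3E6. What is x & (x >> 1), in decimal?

x = 1111100110 = 998
x>>1 = 0111110011
AND  = 0111100010 = 482
(x & (x >> 1) has a 1 wherever x has two consecutive 1 bits.)

482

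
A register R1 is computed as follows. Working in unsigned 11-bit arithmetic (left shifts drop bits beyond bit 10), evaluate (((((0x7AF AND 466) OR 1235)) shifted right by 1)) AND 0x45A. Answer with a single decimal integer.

72

0x7AF = 11110101111
466 = 00111010010
→ AND → 00110000010 = 386
1235 = 10011010011
→ OR → 10111010011 = 1491
→ shifted right by 1 → 01011101001 = 745
0x45A = 10001011010
→ AND → 00001001000 = 72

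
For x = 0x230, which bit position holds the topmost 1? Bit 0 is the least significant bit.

0x230 = 1000110000
The topmost 1 is at position 9 (since 2^9 = 512 ≤ 560 < 1024).

9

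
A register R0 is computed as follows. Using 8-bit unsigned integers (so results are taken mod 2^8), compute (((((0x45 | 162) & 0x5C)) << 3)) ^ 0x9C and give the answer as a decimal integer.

188

0x45 = 01000101
162 = 10100010
→ | → 11100111 = 231
0x5C = 01011100
→ & → 01000100 = 68
→ << 3 (mod 2^8) → 00100000 = 32
0x9C = 10011100
→ ^ → 10111100 = 188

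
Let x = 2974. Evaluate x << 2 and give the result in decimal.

11896

2974 = 00101110011110
shift left by 2 → 10111001111000 = 11896
(equivalently, 2974 × 2^2 = 2974 × 4)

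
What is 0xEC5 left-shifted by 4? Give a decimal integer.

60496

0xEC5 = 0000111011000101
shift left by 4 → 1110110001010000 = 60496
(equivalently, 3781 × 2^4 = 3781 × 16)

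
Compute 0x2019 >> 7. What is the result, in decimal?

0x2019 = 10000000011001
shift right by 7 → 00000001000000 = 64
(equivalently, floor(8217 / 128))

64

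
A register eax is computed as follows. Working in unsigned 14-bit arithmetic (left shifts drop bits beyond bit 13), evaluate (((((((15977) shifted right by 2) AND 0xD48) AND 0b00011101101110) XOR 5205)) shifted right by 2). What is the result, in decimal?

15977 = 11111001101001
→ shifted right by 2 → 00111110011010 = 3994
0xD48 = 00110101001000
→ AND → 00110100001000 = 3336
0b00011101101110 = 00011101101110
→ AND → 00010100001000 = 1288
5205 = 01010001010101
→ XOR → 01000101011101 = 4445
→ shifted right by 2 → 00010001010111 = 1111

1111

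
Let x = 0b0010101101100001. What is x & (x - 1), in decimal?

11104

x = 10101101100001 = 11105
x - 1 = 10101101100000
AND   = 10101101100000 = 11104
(x & (x - 1) clears the lowest set bit of x.)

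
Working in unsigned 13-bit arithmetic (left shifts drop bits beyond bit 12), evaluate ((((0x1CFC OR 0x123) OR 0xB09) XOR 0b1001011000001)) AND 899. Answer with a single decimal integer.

0x1CFC = 1110011111100
0x123 = 0000100100011
→ OR → 1110111111111 = 7679
0xB09 = 0101100001001
→ OR → 1111111111111 = 8191
0b1001011000001 = 1001011000001
→ XOR → 0110100111110 = 3390
899 = 0001110000011
→ AND → 0000100000010 = 258

258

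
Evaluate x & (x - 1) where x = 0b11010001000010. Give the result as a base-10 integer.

13376

x = 11010001000010 = 13378
x - 1 = 11010001000001
AND   = 11010001000000 = 13376
(x & (x - 1) clears the lowest set bit of x.)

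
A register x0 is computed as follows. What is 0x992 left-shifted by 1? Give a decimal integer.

4900

0x992 = 0100110010010
shift left by 1 → 1001100100100 = 4900
(equivalently, 2450 × 2^1 = 2450 × 2)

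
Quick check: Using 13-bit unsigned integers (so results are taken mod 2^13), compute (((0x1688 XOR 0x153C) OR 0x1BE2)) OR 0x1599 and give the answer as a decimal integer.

0x1688 = 1011010001000
0x153C = 1010100111100
→ XOR → 0001110110100 = 948
0x1BE2 = 1101111100010
→ OR → 1101111110110 = 7158
0x1599 = 1010110011001
→ OR → 1111111111111 = 8191

8191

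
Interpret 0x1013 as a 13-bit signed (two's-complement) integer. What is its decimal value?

-4077

pattern = 1000000010011 (MSB is 1 ⇒ negative)
Invert: 0111111101100, add 1 → 0111111101101 = 4077, so the value is -4077.
(Equivalently: 4115 - 2^13 = 4115 - 8192 = -4077.)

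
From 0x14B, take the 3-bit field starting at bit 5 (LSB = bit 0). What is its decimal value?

v = 0101001011
Shift right by 5: 01010
Mask low 3 bits: 010 = 2

2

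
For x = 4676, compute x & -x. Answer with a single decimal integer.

4

x = 1001001000100 = 4676
-x (two's complement) = …0110110111100
AND   = 0000000000100 = 4
(x & -x isolates the lowest set bit of x.)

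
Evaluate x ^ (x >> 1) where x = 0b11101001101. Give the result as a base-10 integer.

x = 11101001101 = 1869
x>>1 = 01110100110
XOR  = 10011101011 = 1259
(x ^ (x >> 1) gives the standard binary-reflected Gray code of x.)

1259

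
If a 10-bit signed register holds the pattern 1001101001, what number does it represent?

-407

pattern = 1001101001 (MSB is 1 ⇒ negative)
Invert: 0110010110, add 1 → 0110010111 = 407, so the value is -407.
(Equivalently: 617 - 2^10 = 617 - 1024 = -407.)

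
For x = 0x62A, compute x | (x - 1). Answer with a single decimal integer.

1579

x = 11000101010 = 1578
x - 1 = 11000101001
OR    = 11000101011 = 1579
(x | (x - 1) sets all bits below the lowest set bit.)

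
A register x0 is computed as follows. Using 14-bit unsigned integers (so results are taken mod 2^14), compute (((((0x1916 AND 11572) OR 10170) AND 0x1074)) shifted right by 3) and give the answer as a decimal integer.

6

0x1916 = 01100100010110
11572 = 10110100110100
→ AND → 00100100010100 = 2324
10170 = 10011110111010
→ OR → 10111110111110 = 12222
0x1074 = 01000001110100
→ AND → 00000000110100 = 52
→ shifted right by 3 → 00000000000110 = 6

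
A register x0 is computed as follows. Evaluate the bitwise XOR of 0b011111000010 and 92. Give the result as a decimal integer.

1950

a = 11111000010
92 = 00001011100
XOR → 11110011110 = 1950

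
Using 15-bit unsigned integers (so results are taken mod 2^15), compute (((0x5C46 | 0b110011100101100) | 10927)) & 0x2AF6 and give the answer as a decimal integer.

0x5C46 = 101110001000110
0b110011100101100 = 110011100101100
→ | → 111111101101110 = 32622
10927 = 010101010101111
→ | → 111111111101111 = 32751
0x2AF6 = 010101011110110
→ & → 010101011100110 = 10982

10982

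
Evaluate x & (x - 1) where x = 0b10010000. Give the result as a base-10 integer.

128

x = 10010000 = 144
x - 1 = 10001111
AND   = 10000000 = 128
(x & (x - 1) clears the lowest set bit of x.)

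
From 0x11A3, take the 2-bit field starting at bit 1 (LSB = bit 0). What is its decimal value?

v = 1000110100011
Shift right by 1: 100011010001
Mask low 2 bits: 01 = 1

1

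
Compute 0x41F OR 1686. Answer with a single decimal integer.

0x41F = 10000011111
1686 = 11010010110
 OR → 11010011111 = 1695

1695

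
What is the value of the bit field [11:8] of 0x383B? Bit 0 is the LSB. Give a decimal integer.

v = 11100000111011
Shift right by 8: 111000
Mask low 4 bits: 1000 = 8

8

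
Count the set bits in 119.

6

119 = 1110111
Count the 1s: 1 + 1 + 1 + 1 + 1 + 1 = 6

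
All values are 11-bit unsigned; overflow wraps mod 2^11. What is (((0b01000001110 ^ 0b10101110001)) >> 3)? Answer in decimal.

239

0b01000001110 = 01000001110
0b10101110001 = 10101110001
→ ^ → 11101111111 = 1919
→ >> 3 → 00011101111 = 239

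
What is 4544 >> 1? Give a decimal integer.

2272

4544 = 1000111000000
shift right by 1 → 0100011100000 = 2272
(equivalently, floor(4544 / 2))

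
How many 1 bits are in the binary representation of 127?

7

127 = 1111111
Count the 1s: 1 + 1 + 1 + 1 + 1 + 1 + 1 = 7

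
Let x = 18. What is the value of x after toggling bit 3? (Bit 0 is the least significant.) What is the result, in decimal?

x = 000010010
bit 3 is currently 0; toggle it via x ^ (1 << 3) = x ^ 8
→ 000011010 = 26

26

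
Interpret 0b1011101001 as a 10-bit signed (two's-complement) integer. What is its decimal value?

-279

pattern = 1011101001 (MSB is 1 ⇒ negative)
Invert: 0100010110, add 1 → 0100010111 = 279, so the value is -279.
(Equivalently: 745 - 2^10 = 745 - 1024 = -279.)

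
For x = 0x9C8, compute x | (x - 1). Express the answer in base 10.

2511

x = 100111001000 = 2504
x - 1 = 100111000111
OR    = 100111001111 = 2511
(x | (x - 1) sets all bits below the lowest set bit.)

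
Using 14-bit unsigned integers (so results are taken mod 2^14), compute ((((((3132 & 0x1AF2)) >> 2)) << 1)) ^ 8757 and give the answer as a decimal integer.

9773

3132 = 00110000111100
0x1AF2 = 01101011110010
→ & → 00100000110000 = 2096
→ >> 2 → 00001000001100 = 524
→ << 1 (mod 2^14) → 00010000011000 = 1048
8757 = 10001000110101
→ ^ → 10011000101101 = 9773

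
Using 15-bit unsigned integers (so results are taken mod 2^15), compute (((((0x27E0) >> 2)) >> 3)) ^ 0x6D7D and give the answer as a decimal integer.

27714

0x27E0 = 010011111100000
→ >> 2 → 000100111111000 = 2552
→ >> 3 → 000000100111111 = 319
0x6D7D = 110110101111101
→ ^ → 110110001000010 = 27714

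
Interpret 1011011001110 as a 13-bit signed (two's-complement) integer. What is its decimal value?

pattern = 1011011001110 (MSB is 1 ⇒ negative)
Invert: 0100100110001, add 1 → 0100100110010 = 2354, so the value is -2354.
(Equivalently: 5838 - 2^13 = 5838 - 8192 = -2354.)

-2354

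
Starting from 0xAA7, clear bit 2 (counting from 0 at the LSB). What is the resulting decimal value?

2723

x = 101010100111
bit 2 is currently 1; clear it via x & ~(1 << 2) = x & ~4
→ 101010100011 = 2723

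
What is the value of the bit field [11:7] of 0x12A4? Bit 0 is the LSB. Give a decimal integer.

v = 01001010100100
Shift right by 7: 0100101
Mask low 5 bits: 00101 = 5

5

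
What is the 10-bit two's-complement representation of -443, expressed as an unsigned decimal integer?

581

443 in 10 bits: 0110111011
Invert: 1001000100
Add 1:  1001000101 = 581
(Check: 2^10 - 443 = 1024 - 443 = 581.)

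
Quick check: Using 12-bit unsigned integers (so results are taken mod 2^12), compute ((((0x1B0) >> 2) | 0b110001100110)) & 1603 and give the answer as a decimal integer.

0x1B0 = 000110110000
→ >> 2 → 000001101100 = 108
0b110001100110 = 110001100110
→ | → 110001101110 = 3182
1603 = 011001000011
→ & → 010001000010 = 1090

1090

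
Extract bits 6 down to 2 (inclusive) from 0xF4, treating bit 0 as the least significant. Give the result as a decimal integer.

29

v = 011110100
Shift right by 2: 0111101
Mask low 5 bits: 11101 = 29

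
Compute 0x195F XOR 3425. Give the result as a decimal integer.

0x195F = 1100101011111
3425 = 0110101100001
XOR → 1010000111110 = 5182

5182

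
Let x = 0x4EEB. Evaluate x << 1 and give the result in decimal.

40406

0x4EEB = 0100111011101011
shift left by 1 → 1001110111010110 = 40406
(equivalently, 20203 × 2^1 = 20203 × 2)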